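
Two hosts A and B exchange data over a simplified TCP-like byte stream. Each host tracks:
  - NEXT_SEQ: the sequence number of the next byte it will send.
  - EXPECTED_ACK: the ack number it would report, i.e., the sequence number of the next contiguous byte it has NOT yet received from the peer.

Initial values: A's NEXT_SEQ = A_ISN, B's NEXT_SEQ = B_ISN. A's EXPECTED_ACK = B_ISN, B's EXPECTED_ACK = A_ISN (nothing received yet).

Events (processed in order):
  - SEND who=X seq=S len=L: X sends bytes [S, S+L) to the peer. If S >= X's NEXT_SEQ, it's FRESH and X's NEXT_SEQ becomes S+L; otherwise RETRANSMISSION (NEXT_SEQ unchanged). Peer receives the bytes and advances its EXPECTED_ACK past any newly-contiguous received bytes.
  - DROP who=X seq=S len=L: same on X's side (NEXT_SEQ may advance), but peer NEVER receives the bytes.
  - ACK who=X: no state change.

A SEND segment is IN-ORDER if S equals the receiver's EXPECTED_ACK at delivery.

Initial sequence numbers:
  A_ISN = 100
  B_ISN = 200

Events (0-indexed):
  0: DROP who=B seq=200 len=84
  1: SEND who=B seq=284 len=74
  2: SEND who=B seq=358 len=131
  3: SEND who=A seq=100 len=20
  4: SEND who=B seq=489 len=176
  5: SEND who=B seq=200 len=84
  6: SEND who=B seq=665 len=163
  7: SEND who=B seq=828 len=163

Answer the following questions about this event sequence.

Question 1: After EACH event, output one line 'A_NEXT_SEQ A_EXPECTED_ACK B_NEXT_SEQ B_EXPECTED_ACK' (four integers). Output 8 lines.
100 200 284 100
100 200 358 100
100 200 489 100
120 200 489 120
120 200 665 120
120 665 665 120
120 828 828 120
120 991 991 120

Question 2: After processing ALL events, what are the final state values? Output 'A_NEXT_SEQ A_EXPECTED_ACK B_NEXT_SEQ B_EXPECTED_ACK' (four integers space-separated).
Answer: 120 991 991 120

Derivation:
After event 0: A_seq=100 A_ack=200 B_seq=284 B_ack=100
After event 1: A_seq=100 A_ack=200 B_seq=358 B_ack=100
After event 2: A_seq=100 A_ack=200 B_seq=489 B_ack=100
After event 3: A_seq=120 A_ack=200 B_seq=489 B_ack=120
After event 4: A_seq=120 A_ack=200 B_seq=665 B_ack=120
After event 5: A_seq=120 A_ack=665 B_seq=665 B_ack=120
After event 6: A_seq=120 A_ack=828 B_seq=828 B_ack=120
After event 7: A_seq=120 A_ack=991 B_seq=991 B_ack=120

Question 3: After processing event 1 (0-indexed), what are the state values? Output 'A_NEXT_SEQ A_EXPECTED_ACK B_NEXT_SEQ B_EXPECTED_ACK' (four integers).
After event 0: A_seq=100 A_ack=200 B_seq=284 B_ack=100
After event 1: A_seq=100 A_ack=200 B_seq=358 B_ack=100

100 200 358 100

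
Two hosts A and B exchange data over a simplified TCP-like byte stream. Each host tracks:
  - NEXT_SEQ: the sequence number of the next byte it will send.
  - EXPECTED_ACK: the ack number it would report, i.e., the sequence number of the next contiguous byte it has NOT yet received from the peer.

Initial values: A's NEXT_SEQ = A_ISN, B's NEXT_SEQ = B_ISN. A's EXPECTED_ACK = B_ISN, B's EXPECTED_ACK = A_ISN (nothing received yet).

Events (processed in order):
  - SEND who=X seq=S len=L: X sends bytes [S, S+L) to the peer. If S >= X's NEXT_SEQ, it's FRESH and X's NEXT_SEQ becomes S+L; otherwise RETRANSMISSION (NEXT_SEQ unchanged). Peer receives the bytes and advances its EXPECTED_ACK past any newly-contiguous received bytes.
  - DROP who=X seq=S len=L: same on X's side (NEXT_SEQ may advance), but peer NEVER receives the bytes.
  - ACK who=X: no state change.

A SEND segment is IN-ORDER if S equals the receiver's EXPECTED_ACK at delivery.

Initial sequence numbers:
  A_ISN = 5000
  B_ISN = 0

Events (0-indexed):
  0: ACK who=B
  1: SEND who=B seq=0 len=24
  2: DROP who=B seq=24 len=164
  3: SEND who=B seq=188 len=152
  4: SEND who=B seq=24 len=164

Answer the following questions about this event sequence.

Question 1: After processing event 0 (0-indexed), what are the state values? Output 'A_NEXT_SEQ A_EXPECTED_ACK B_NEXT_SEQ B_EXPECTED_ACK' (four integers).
After event 0: A_seq=5000 A_ack=0 B_seq=0 B_ack=5000

5000 0 0 5000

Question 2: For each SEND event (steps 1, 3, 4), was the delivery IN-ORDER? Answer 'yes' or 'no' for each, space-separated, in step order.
Answer: yes no yes

Derivation:
Step 1: SEND seq=0 -> in-order
Step 3: SEND seq=188 -> out-of-order
Step 4: SEND seq=24 -> in-order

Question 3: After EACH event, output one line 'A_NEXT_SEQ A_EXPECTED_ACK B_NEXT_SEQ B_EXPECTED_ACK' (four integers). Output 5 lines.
5000 0 0 5000
5000 24 24 5000
5000 24 188 5000
5000 24 340 5000
5000 340 340 5000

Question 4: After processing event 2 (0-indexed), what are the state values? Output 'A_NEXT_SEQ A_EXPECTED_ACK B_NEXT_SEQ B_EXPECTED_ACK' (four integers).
After event 0: A_seq=5000 A_ack=0 B_seq=0 B_ack=5000
After event 1: A_seq=5000 A_ack=24 B_seq=24 B_ack=5000
After event 2: A_seq=5000 A_ack=24 B_seq=188 B_ack=5000

5000 24 188 5000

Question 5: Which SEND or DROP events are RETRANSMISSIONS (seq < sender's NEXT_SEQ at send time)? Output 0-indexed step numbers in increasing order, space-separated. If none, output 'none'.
Step 1: SEND seq=0 -> fresh
Step 2: DROP seq=24 -> fresh
Step 3: SEND seq=188 -> fresh
Step 4: SEND seq=24 -> retransmit

Answer: 4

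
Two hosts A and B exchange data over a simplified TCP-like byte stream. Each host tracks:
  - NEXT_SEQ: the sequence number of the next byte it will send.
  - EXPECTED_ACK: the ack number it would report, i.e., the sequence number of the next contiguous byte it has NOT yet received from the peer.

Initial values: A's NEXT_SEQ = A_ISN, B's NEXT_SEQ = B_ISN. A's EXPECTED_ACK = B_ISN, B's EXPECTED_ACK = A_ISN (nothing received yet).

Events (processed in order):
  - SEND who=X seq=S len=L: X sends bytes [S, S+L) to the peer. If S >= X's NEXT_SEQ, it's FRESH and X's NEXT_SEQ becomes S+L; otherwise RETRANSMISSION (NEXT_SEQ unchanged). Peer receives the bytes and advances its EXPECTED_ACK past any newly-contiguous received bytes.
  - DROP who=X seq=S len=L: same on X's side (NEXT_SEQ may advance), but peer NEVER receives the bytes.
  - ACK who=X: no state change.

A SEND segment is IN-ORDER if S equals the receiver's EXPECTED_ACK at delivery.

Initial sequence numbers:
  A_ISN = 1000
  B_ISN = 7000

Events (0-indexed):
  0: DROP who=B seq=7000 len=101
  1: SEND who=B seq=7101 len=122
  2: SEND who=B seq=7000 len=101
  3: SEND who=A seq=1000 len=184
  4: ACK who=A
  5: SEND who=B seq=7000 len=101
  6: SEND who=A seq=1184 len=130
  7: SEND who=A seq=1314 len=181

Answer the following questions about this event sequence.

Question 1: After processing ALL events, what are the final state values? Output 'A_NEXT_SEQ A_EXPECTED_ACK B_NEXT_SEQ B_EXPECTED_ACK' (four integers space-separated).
After event 0: A_seq=1000 A_ack=7000 B_seq=7101 B_ack=1000
After event 1: A_seq=1000 A_ack=7000 B_seq=7223 B_ack=1000
After event 2: A_seq=1000 A_ack=7223 B_seq=7223 B_ack=1000
After event 3: A_seq=1184 A_ack=7223 B_seq=7223 B_ack=1184
After event 4: A_seq=1184 A_ack=7223 B_seq=7223 B_ack=1184
After event 5: A_seq=1184 A_ack=7223 B_seq=7223 B_ack=1184
After event 6: A_seq=1314 A_ack=7223 B_seq=7223 B_ack=1314
After event 7: A_seq=1495 A_ack=7223 B_seq=7223 B_ack=1495

Answer: 1495 7223 7223 1495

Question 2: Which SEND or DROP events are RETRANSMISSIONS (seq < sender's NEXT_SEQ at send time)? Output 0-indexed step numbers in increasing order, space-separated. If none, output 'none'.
Step 0: DROP seq=7000 -> fresh
Step 1: SEND seq=7101 -> fresh
Step 2: SEND seq=7000 -> retransmit
Step 3: SEND seq=1000 -> fresh
Step 5: SEND seq=7000 -> retransmit
Step 6: SEND seq=1184 -> fresh
Step 7: SEND seq=1314 -> fresh

Answer: 2 5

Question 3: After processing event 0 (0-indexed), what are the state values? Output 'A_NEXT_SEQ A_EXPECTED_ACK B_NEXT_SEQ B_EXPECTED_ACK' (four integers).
After event 0: A_seq=1000 A_ack=7000 B_seq=7101 B_ack=1000

1000 7000 7101 1000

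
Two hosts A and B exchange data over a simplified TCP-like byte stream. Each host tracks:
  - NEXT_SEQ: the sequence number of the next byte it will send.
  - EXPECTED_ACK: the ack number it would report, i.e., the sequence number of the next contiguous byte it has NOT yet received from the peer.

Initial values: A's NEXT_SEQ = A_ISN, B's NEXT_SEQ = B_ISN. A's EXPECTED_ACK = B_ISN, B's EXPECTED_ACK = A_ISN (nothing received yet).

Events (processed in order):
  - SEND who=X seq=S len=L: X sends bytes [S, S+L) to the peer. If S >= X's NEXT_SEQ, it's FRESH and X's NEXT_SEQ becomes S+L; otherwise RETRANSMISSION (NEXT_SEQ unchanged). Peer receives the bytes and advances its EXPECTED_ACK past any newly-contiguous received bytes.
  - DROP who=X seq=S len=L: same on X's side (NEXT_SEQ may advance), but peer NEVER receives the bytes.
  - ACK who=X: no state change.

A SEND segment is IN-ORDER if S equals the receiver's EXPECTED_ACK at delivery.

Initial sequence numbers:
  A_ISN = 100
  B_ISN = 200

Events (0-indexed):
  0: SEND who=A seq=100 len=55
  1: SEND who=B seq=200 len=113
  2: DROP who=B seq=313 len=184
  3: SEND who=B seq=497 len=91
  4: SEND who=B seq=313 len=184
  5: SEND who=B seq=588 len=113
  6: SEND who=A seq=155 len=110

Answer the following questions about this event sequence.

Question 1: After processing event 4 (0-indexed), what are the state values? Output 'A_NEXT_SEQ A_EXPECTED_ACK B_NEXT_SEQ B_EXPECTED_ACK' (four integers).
After event 0: A_seq=155 A_ack=200 B_seq=200 B_ack=155
After event 1: A_seq=155 A_ack=313 B_seq=313 B_ack=155
After event 2: A_seq=155 A_ack=313 B_seq=497 B_ack=155
After event 3: A_seq=155 A_ack=313 B_seq=588 B_ack=155
After event 4: A_seq=155 A_ack=588 B_seq=588 B_ack=155

155 588 588 155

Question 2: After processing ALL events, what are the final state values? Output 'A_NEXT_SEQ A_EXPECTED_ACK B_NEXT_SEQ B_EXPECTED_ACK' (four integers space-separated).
Answer: 265 701 701 265

Derivation:
After event 0: A_seq=155 A_ack=200 B_seq=200 B_ack=155
After event 1: A_seq=155 A_ack=313 B_seq=313 B_ack=155
After event 2: A_seq=155 A_ack=313 B_seq=497 B_ack=155
After event 3: A_seq=155 A_ack=313 B_seq=588 B_ack=155
After event 4: A_seq=155 A_ack=588 B_seq=588 B_ack=155
After event 5: A_seq=155 A_ack=701 B_seq=701 B_ack=155
After event 6: A_seq=265 A_ack=701 B_seq=701 B_ack=265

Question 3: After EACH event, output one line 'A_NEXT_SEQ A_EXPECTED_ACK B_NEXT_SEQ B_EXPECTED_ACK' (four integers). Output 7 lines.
155 200 200 155
155 313 313 155
155 313 497 155
155 313 588 155
155 588 588 155
155 701 701 155
265 701 701 265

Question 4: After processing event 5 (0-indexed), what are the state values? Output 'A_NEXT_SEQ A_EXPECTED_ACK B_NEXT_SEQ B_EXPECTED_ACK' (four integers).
After event 0: A_seq=155 A_ack=200 B_seq=200 B_ack=155
After event 1: A_seq=155 A_ack=313 B_seq=313 B_ack=155
After event 2: A_seq=155 A_ack=313 B_seq=497 B_ack=155
After event 3: A_seq=155 A_ack=313 B_seq=588 B_ack=155
After event 4: A_seq=155 A_ack=588 B_seq=588 B_ack=155
After event 5: A_seq=155 A_ack=701 B_seq=701 B_ack=155

155 701 701 155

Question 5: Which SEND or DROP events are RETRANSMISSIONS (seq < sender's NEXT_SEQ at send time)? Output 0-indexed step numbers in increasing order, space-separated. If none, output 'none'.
Step 0: SEND seq=100 -> fresh
Step 1: SEND seq=200 -> fresh
Step 2: DROP seq=313 -> fresh
Step 3: SEND seq=497 -> fresh
Step 4: SEND seq=313 -> retransmit
Step 5: SEND seq=588 -> fresh
Step 6: SEND seq=155 -> fresh

Answer: 4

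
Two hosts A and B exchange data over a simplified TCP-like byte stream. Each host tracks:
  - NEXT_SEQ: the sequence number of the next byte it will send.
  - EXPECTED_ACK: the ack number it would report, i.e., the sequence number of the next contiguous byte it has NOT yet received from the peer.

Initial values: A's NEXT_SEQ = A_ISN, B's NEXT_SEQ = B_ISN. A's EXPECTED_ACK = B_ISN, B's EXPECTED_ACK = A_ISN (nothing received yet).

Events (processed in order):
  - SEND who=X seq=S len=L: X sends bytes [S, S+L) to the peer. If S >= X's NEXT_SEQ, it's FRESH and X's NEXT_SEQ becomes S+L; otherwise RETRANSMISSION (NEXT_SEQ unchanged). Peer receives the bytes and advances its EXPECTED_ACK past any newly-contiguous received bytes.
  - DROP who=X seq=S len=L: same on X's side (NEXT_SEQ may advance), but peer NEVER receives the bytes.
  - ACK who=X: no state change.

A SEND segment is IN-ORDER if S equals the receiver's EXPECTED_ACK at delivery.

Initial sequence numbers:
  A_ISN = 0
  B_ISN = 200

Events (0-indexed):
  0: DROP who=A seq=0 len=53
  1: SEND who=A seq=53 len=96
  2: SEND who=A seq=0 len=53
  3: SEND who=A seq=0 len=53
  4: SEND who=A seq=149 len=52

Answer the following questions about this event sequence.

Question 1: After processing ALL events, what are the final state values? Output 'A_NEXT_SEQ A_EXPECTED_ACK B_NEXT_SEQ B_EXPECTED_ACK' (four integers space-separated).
After event 0: A_seq=53 A_ack=200 B_seq=200 B_ack=0
After event 1: A_seq=149 A_ack=200 B_seq=200 B_ack=0
After event 2: A_seq=149 A_ack=200 B_seq=200 B_ack=149
After event 3: A_seq=149 A_ack=200 B_seq=200 B_ack=149
After event 4: A_seq=201 A_ack=200 B_seq=200 B_ack=201

Answer: 201 200 200 201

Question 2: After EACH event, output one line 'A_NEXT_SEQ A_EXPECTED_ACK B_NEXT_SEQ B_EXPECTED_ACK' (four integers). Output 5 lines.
53 200 200 0
149 200 200 0
149 200 200 149
149 200 200 149
201 200 200 201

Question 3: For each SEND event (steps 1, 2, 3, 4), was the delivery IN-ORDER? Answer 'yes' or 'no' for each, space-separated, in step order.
Step 1: SEND seq=53 -> out-of-order
Step 2: SEND seq=0 -> in-order
Step 3: SEND seq=0 -> out-of-order
Step 4: SEND seq=149 -> in-order

Answer: no yes no yes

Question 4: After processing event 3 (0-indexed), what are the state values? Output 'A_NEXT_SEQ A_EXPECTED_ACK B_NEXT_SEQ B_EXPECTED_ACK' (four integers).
After event 0: A_seq=53 A_ack=200 B_seq=200 B_ack=0
After event 1: A_seq=149 A_ack=200 B_seq=200 B_ack=0
After event 2: A_seq=149 A_ack=200 B_seq=200 B_ack=149
After event 3: A_seq=149 A_ack=200 B_seq=200 B_ack=149

149 200 200 149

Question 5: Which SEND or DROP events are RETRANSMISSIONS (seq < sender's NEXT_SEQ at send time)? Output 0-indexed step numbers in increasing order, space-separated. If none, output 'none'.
Step 0: DROP seq=0 -> fresh
Step 1: SEND seq=53 -> fresh
Step 2: SEND seq=0 -> retransmit
Step 3: SEND seq=0 -> retransmit
Step 4: SEND seq=149 -> fresh

Answer: 2 3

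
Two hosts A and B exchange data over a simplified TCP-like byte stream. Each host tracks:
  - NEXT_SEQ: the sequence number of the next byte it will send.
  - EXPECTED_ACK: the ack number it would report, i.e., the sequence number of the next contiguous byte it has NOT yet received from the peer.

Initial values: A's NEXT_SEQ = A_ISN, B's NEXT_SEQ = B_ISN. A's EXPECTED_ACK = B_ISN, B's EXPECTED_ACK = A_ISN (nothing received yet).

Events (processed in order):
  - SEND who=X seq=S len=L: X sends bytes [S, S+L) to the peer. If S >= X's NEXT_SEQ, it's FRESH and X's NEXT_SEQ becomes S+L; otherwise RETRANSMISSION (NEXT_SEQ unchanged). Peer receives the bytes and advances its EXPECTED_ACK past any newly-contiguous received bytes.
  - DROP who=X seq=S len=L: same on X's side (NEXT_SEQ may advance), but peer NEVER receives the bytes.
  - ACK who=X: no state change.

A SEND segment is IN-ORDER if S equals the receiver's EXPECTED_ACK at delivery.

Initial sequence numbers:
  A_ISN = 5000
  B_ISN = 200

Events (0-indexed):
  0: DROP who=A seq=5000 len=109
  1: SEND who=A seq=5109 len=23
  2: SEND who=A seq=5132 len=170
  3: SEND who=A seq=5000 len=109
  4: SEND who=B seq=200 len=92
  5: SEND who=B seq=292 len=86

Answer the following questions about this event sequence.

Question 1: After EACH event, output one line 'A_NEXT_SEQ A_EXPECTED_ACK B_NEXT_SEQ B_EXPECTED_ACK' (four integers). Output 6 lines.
5109 200 200 5000
5132 200 200 5000
5302 200 200 5000
5302 200 200 5302
5302 292 292 5302
5302 378 378 5302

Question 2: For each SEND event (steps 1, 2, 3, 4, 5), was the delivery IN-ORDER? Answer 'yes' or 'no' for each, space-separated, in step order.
Step 1: SEND seq=5109 -> out-of-order
Step 2: SEND seq=5132 -> out-of-order
Step 3: SEND seq=5000 -> in-order
Step 4: SEND seq=200 -> in-order
Step 5: SEND seq=292 -> in-order

Answer: no no yes yes yes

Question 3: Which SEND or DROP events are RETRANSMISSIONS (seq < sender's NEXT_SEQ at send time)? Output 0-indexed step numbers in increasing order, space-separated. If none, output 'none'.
Answer: 3

Derivation:
Step 0: DROP seq=5000 -> fresh
Step 1: SEND seq=5109 -> fresh
Step 2: SEND seq=5132 -> fresh
Step 3: SEND seq=5000 -> retransmit
Step 4: SEND seq=200 -> fresh
Step 5: SEND seq=292 -> fresh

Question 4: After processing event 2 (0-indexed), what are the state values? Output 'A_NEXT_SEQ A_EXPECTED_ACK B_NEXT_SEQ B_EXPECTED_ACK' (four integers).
After event 0: A_seq=5109 A_ack=200 B_seq=200 B_ack=5000
After event 1: A_seq=5132 A_ack=200 B_seq=200 B_ack=5000
After event 2: A_seq=5302 A_ack=200 B_seq=200 B_ack=5000

5302 200 200 5000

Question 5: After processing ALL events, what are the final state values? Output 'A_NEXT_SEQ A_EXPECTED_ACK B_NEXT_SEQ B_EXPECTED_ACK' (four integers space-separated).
Answer: 5302 378 378 5302

Derivation:
After event 0: A_seq=5109 A_ack=200 B_seq=200 B_ack=5000
After event 1: A_seq=5132 A_ack=200 B_seq=200 B_ack=5000
After event 2: A_seq=5302 A_ack=200 B_seq=200 B_ack=5000
After event 3: A_seq=5302 A_ack=200 B_seq=200 B_ack=5302
After event 4: A_seq=5302 A_ack=292 B_seq=292 B_ack=5302
After event 5: A_seq=5302 A_ack=378 B_seq=378 B_ack=5302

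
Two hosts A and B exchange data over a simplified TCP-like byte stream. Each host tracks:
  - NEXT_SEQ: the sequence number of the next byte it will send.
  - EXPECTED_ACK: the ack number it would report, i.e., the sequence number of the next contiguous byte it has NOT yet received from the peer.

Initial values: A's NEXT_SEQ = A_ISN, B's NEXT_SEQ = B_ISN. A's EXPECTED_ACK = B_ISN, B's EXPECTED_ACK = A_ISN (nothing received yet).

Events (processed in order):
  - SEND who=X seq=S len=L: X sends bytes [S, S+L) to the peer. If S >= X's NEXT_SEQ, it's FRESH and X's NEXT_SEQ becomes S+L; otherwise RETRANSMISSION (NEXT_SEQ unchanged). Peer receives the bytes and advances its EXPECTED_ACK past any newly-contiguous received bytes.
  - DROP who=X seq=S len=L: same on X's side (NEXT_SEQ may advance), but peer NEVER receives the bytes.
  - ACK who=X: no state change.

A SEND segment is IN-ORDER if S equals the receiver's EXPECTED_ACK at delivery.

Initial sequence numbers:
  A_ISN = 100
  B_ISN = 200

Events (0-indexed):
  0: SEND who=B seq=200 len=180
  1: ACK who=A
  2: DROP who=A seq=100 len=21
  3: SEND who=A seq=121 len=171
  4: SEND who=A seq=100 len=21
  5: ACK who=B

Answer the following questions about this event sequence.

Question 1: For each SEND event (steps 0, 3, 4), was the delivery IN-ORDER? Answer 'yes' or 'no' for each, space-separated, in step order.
Step 0: SEND seq=200 -> in-order
Step 3: SEND seq=121 -> out-of-order
Step 4: SEND seq=100 -> in-order

Answer: yes no yes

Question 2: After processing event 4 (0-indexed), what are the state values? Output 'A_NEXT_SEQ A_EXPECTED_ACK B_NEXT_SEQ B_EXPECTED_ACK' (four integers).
After event 0: A_seq=100 A_ack=380 B_seq=380 B_ack=100
After event 1: A_seq=100 A_ack=380 B_seq=380 B_ack=100
After event 2: A_seq=121 A_ack=380 B_seq=380 B_ack=100
After event 3: A_seq=292 A_ack=380 B_seq=380 B_ack=100
After event 4: A_seq=292 A_ack=380 B_seq=380 B_ack=292

292 380 380 292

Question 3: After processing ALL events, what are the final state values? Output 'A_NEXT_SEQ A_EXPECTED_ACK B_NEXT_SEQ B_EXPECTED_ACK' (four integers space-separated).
Answer: 292 380 380 292

Derivation:
After event 0: A_seq=100 A_ack=380 B_seq=380 B_ack=100
After event 1: A_seq=100 A_ack=380 B_seq=380 B_ack=100
After event 2: A_seq=121 A_ack=380 B_seq=380 B_ack=100
After event 3: A_seq=292 A_ack=380 B_seq=380 B_ack=100
After event 4: A_seq=292 A_ack=380 B_seq=380 B_ack=292
After event 5: A_seq=292 A_ack=380 B_seq=380 B_ack=292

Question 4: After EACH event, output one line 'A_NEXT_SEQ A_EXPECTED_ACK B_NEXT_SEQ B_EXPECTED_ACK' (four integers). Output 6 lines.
100 380 380 100
100 380 380 100
121 380 380 100
292 380 380 100
292 380 380 292
292 380 380 292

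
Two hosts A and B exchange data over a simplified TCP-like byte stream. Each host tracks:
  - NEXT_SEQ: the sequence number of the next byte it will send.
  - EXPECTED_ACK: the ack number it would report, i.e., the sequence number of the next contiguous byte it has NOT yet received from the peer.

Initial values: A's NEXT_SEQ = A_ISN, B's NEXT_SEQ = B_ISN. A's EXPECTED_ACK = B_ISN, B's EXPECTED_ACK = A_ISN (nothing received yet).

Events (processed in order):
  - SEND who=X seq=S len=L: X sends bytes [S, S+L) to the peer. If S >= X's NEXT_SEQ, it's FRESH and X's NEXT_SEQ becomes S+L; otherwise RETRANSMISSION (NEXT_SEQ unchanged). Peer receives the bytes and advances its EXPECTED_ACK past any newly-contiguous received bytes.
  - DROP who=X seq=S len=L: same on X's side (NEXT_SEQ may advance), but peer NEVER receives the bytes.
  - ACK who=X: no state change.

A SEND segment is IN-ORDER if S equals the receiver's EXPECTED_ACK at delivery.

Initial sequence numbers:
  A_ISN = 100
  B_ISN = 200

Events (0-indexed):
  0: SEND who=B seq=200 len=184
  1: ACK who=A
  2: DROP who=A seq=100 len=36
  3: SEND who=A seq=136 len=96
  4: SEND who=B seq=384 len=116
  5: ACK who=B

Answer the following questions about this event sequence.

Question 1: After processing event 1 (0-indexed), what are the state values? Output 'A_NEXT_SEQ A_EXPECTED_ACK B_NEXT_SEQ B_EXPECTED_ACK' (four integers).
After event 0: A_seq=100 A_ack=384 B_seq=384 B_ack=100
After event 1: A_seq=100 A_ack=384 B_seq=384 B_ack=100

100 384 384 100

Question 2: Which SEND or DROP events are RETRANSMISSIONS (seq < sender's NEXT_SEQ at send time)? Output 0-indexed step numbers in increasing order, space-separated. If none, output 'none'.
Step 0: SEND seq=200 -> fresh
Step 2: DROP seq=100 -> fresh
Step 3: SEND seq=136 -> fresh
Step 4: SEND seq=384 -> fresh

Answer: none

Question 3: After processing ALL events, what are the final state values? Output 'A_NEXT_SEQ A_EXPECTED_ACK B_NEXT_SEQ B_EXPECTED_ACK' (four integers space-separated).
After event 0: A_seq=100 A_ack=384 B_seq=384 B_ack=100
After event 1: A_seq=100 A_ack=384 B_seq=384 B_ack=100
After event 2: A_seq=136 A_ack=384 B_seq=384 B_ack=100
After event 3: A_seq=232 A_ack=384 B_seq=384 B_ack=100
After event 4: A_seq=232 A_ack=500 B_seq=500 B_ack=100
After event 5: A_seq=232 A_ack=500 B_seq=500 B_ack=100

Answer: 232 500 500 100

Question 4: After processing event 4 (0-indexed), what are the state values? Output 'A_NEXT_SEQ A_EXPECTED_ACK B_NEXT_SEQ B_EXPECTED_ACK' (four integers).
After event 0: A_seq=100 A_ack=384 B_seq=384 B_ack=100
After event 1: A_seq=100 A_ack=384 B_seq=384 B_ack=100
After event 2: A_seq=136 A_ack=384 B_seq=384 B_ack=100
After event 3: A_seq=232 A_ack=384 B_seq=384 B_ack=100
After event 4: A_seq=232 A_ack=500 B_seq=500 B_ack=100

232 500 500 100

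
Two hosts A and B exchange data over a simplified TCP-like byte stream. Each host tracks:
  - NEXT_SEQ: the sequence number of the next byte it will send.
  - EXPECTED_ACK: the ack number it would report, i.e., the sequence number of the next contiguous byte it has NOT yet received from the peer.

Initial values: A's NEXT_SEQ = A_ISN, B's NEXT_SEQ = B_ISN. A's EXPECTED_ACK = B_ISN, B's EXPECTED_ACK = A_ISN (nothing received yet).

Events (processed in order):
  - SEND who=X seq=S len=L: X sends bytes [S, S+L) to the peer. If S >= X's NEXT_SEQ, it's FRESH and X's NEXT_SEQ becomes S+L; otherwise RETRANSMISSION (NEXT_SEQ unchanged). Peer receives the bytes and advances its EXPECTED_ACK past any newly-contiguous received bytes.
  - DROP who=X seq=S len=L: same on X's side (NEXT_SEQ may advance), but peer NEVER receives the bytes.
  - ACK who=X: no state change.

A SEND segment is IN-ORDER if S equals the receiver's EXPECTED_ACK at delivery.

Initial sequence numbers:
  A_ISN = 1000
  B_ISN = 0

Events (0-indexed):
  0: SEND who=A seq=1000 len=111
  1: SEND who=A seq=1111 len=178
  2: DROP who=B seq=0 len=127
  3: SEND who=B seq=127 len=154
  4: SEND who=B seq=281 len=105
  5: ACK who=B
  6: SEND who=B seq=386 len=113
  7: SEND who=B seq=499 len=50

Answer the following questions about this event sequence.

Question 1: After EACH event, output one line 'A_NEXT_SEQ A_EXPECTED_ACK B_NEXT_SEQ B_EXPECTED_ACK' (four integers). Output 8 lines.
1111 0 0 1111
1289 0 0 1289
1289 0 127 1289
1289 0 281 1289
1289 0 386 1289
1289 0 386 1289
1289 0 499 1289
1289 0 549 1289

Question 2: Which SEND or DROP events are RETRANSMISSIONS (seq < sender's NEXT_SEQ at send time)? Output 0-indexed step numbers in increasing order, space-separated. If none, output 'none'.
Step 0: SEND seq=1000 -> fresh
Step 1: SEND seq=1111 -> fresh
Step 2: DROP seq=0 -> fresh
Step 3: SEND seq=127 -> fresh
Step 4: SEND seq=281 -> fresh
Step 6: SEND seq=386 -> fresh
Step 7: SEND seq=499 -> fresh

Answer: none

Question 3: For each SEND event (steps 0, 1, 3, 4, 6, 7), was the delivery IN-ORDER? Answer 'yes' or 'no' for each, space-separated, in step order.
Answer: yes yes no no no no

Derivation:
Step 0: SEND seq=1000 -> in-order
Step 1: SEND seq=1111 -> in-order
Step 3: SEND seq=127 -> out-of-order
Step 4: SEND seq=281 -> out-of-order
Step 6: SEND seq=386 -> out-of-order
Step 7: SEND seq=499 -> out-of-order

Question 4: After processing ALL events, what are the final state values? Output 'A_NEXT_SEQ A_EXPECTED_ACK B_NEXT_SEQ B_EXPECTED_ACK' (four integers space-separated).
Answer: 1289 0 549 1289

Derivation:
After event 0: A_seq=1111 A_ack=0 B_seq=0 B_ack=1111
After event 1: A_seq=1289 A_ack=0 B_seq=0 B_ack=1289
After event 2: A_seq=1289 A_ack=0 B_seq=127 B_ack=1289
After event 3: A_seq=1289 A_ack=0 B_seq=281 B_ack=1289
After event 4: A_seq=1289 A_ack=0 B_seq=386 B_ack=1289
After event 5: A_seq=1289 A_ack=0 B_seq=386 B_ack=1289
After event 6: A_seq=1289 A_ack=0 B_seq=499 B_ack=1289
After event 7: A_seq=1289 A_ack=0 B_seq=549 B_ack=1289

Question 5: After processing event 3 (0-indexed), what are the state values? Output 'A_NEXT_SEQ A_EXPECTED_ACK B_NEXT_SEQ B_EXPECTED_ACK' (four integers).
After event 0: A_seq=1111 A_ack=0 B_seq=0 B_ack=1111
After event 1: A_seq=1289 A_ack=0 B_seq=0 B_ack=1289
After event 2: A_seq=1289 A_ack=0 B_seq=127 B_ack=1289
After event 3: A_seq=1289 A_ack=0 B_seq=281 B_ack=1289

1289 0 281 1289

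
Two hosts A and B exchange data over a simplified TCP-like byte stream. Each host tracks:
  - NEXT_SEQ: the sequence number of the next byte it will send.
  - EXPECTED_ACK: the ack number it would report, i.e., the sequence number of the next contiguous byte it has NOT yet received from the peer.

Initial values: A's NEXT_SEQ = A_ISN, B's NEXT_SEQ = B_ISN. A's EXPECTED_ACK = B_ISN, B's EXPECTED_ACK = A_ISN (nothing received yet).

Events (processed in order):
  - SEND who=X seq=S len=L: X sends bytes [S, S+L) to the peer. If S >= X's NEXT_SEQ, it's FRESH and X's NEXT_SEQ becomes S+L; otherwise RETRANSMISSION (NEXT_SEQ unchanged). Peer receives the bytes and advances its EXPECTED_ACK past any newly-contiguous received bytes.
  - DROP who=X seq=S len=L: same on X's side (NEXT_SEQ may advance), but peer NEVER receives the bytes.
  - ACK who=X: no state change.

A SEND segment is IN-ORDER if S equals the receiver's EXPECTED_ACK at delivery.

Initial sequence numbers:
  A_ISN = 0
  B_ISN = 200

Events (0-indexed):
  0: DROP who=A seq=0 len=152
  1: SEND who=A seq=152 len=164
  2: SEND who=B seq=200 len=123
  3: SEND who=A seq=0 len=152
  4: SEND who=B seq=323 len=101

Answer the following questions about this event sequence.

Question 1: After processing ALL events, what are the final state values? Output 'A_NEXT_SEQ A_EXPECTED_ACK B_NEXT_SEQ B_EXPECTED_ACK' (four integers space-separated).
After event 0: A_seq=152 A_ack=200 B_seq=200 B_ack=0
After event 1: A_seq=316 A_ack=200 B_seq=200 B_ack=0
After event 2: A_seq=316 A_ack=323 B_seq=323 B_ack=0
After event 3: A_seq=316 A_ack=323 B_seq=323 B_ack=316
After event 4: A_seq=316 A_ack=424 B_seq=424 B_ack=316

Answer: 316 424 424 316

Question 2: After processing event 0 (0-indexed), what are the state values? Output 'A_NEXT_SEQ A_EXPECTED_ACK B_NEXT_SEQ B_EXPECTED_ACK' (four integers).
After event 0: A_seq=152 A_ack=200 B_seq=200 B_ack=0

152 200 200 0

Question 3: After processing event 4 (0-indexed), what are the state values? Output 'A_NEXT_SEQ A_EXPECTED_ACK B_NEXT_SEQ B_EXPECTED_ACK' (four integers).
After event 0: A_seq=152 A_ack=200 B_seq=200 B_ack=0
After event 1: A_seq=316 A_ack=200 B_seq=200 B_ack=0
After event 2: A_seq=316 A_ack=323 B_seq=323 B_ack=0
After event 3: A_seq=316 A_ack=323 B_seq=323 B_ack=316
After event 4: A_seq=316 A_ack=424 B_seq=424 B_ack=316

316 424 424 316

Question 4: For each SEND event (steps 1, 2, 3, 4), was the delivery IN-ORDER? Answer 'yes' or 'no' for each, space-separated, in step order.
Step 1: SEND seq=152 -> out-of-order
Step 2: SEND seq=200 -> in-order
Step 3: SEND seq=0 -> in-order
Step 4: SEND seq=323 -> in-order

Answer: no yes yes yes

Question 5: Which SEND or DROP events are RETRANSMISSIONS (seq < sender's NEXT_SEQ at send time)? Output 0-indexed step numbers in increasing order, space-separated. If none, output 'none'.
Step 0: DROP seq=0 -> fresh
Step 1: SEND seq=152 -> fresh
Step 2: SEND seq=200 -> fresh
Step 3: SEND seq=0 -> retransmit
Step 4: SEND seq=323 -> fresh

Answer: 3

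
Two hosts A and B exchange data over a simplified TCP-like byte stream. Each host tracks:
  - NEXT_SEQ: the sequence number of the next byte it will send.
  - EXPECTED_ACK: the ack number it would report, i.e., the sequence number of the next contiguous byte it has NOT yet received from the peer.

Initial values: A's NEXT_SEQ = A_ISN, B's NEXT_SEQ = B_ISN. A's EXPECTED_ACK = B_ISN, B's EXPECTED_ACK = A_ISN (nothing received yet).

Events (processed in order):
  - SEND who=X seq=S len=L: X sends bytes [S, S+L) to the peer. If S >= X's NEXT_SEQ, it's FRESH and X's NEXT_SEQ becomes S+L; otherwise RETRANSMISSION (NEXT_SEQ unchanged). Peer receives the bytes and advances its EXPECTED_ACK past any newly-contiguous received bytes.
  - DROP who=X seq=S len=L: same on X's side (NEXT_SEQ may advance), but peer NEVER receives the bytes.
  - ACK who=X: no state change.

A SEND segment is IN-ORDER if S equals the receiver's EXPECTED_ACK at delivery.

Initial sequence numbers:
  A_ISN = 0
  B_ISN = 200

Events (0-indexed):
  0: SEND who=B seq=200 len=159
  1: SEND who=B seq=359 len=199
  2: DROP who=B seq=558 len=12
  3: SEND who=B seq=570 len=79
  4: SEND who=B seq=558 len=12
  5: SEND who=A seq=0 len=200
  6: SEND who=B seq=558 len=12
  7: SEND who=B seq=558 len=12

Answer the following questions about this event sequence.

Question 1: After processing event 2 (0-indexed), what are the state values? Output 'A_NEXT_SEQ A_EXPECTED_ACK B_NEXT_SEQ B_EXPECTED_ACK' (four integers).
After event 0: A_seq=0 A_ack=359 B_seq=359 B_ack=0
After event 1: A_seq=0 A_ack=558 B_seq=558 B_ack=0
After event 2: A_seq=0 A_ack=558 B_seq=570 B_ack=0

0 558 570 0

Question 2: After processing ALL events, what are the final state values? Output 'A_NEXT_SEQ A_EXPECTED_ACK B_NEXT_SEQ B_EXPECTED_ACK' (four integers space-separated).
After event 0: A_seq=0 A_ack=359 B_seq=359 B_ack=0
After event 1: A_seq=0 A_ack=558 B_seq=558 B_ack=0
After event 2: A_seq=0 A_ack=558 B_seq=570 B_ack=0
After event 3: A_seq=0 A_ack=558 B_seq=649 B_ack=0
After event 4: A_seq=0 A_ack=649 B_seq=649 B_ack=0
After event 5: A_seq=200 A_ack=649 B_seq=649 B_ack=200
After event 6: A_seq=200 A_ack=649 B_seq=649 B_ack=200
After event 7: A_seq=200 A_ack=649 B_seq=649 B_ack=200

Answer: 200 649 649 200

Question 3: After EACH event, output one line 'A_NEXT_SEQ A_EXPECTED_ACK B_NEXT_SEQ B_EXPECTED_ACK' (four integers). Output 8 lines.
0 359 359 0
0 558 558 0
0 558 570 0
0 558 649 0
0 649 649 0
200 649 649 200
200 649 649 200
200 649 649 200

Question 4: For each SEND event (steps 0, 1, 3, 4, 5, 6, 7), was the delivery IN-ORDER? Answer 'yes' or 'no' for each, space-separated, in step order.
Answer: yes yes no yes yes no no

Derivation:
Step 0: SEND seq=200 -> in-order
Step 1: SEND seq=359 -> in-order
Step 3: SEND seq=570 -> out-of-order
Step 4: SEND seq=558 -> in-order
Step 5: SEND seq=0 -> in-order
Step 6: SEND seq=558 -> out-of-order
Step 7: SEND seq=558 -> out-of-order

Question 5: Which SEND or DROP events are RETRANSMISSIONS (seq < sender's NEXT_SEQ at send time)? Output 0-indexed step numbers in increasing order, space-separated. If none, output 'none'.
Step 0: SEND seq=200 -> fresh
Step 1: SEND seq=359 -> fresh
Step 2: DROP seq=558 -> fresh
Step 3: SEND seq=570 -> fresh
Step 4: SEND seq=558 -> retransmit
Step 5: SEND seq=0 -> fresh
Step 6: SEND seq=558 -> retransmit
Step 7: SEND seq=558 -> retransmit

Answer: 4 6 7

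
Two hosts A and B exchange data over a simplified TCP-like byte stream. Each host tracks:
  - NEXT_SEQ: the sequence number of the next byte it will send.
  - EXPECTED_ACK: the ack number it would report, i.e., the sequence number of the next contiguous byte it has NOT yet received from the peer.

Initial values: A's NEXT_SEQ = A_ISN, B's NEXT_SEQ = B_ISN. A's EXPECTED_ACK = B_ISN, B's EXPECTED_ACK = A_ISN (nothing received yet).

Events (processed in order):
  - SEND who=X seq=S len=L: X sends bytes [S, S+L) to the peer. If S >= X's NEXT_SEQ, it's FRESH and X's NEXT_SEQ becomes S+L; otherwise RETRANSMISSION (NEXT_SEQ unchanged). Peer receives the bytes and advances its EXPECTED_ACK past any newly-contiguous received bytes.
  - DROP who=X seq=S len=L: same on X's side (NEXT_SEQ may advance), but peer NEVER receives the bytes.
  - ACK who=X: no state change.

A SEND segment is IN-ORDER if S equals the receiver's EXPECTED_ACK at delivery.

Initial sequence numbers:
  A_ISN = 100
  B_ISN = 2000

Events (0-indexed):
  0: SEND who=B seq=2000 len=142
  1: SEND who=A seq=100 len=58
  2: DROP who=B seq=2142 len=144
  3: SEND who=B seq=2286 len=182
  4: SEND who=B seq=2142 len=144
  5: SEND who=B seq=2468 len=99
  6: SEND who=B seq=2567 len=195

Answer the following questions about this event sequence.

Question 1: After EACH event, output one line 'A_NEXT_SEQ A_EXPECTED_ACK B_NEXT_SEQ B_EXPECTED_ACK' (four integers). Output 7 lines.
100 2142 2142 100
158 2142 2142 158
158 2142 2286 158
158 2142 2468 158
158 2468 2468 158
158 2567 2567 158
158 2762 2762 158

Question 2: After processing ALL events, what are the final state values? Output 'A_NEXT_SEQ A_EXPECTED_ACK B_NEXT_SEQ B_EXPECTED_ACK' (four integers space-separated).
After event 0: A_seq=100 A_ack=2142 B_seq=2142 B_ack=100
After event 1: A_seq=158 A_ack=2142 B_seq=2142 B_ack=158
After event 2: A_seq=158 A_ack=2142 B_seq=2286 B_ack=158
After event 3: A_seq=158 A_ack=2142 B_seq=2468 B_ack=158
After event 4: A_seq=158 A_ack=2468 B_seq=2468 B_ack=158
After event 5: A_seq=158 A_ack=2567 B_seq=2567 B_ack=158
After event 6: A_seq=158 A_ack=2762 B_seq=2762 B_ack=158

Answer: 158 2762 2762 158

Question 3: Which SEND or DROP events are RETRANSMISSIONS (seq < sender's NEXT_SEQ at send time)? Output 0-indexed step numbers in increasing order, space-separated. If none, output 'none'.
Answer: 4

Derivation:
Step 0: SEND seq=2000 -> fresh
Step 1: SEND seq=100 -> fresh
Step 2: DROP seq=2142 -> fresh
Step 3: SEND seq=2286 -> fresh
Step 4: SEND seq=2142 -> retransmit
Step 5: SEND seq=2468 -> fresh
Step 6: SEND seq=2567 -> fresh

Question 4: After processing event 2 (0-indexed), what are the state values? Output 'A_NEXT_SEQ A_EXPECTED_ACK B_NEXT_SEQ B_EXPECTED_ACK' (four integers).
After event 0: A_seq=100 A_ack=2142 B_seq=2142 B_ack=100
After event 1: A_seq=158 A_ack=2142 B_seq=2142 B_ack=158
After event 2: A_seq=158 A_ack=2142 B_seq=2286 B_ack=158

158 2142 2286 158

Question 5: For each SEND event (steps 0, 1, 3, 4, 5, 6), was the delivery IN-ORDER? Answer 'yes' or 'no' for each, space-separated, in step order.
Answer: yes yes no yes yes yes

Derivation:
Step 0: SEND seq=2000 -> in-order
Step 1: SEND seq=100 -> in-order
Step 3: SEND seq=2286 -> out-of-order
Step 4: SEND seq=2142 -> in-order
Step 5: SEND seq=2468 -> in-order
Step 6: SEND seq=2567 -> in-order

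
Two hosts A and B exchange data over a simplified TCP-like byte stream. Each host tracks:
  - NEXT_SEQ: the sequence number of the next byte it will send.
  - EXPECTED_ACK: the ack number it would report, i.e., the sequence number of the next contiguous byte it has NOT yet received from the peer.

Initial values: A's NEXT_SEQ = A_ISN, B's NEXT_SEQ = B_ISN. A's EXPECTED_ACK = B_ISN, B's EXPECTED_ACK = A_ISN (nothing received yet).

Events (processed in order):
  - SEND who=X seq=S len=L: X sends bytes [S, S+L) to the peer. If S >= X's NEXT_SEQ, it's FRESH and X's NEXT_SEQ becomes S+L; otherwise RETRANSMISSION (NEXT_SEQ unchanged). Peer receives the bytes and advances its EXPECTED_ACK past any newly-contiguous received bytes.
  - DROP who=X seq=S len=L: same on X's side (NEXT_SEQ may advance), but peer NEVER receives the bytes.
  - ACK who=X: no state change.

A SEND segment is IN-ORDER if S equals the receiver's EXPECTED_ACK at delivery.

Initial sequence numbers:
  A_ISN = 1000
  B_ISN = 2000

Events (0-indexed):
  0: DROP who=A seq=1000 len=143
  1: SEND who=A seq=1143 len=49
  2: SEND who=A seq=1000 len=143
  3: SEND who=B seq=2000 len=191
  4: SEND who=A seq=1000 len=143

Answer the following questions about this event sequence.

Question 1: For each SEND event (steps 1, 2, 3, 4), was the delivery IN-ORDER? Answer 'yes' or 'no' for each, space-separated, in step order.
Answer: no yes yes no

Derivation:
Step 1: SEND seq=1143 -> out-of-order
Step 2: SEND seq=1000 -> in-order
Step 3: SEND seq=2000 -> in-order
Step 4: SEND seq=1000 -> out-of-order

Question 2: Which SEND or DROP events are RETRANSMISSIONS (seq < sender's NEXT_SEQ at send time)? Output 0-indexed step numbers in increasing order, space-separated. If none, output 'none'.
Step 0: DROP seq=1000 -> fresh
Step 1: SEND seq=1143 -> fresh
Step 2: SEND seq=1000 -> retransmit
Step 3: SEND seq=2000 -> fresh
Step 4: SEND seq=1000 -> retransmit

Answer: 2 4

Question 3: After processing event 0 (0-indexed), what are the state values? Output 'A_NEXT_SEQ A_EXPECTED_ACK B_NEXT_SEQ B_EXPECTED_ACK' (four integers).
After event 0: A_seq=1143 A_ack=2000 B_seq=2000 B_ack=1000

1143 2000 2000 1000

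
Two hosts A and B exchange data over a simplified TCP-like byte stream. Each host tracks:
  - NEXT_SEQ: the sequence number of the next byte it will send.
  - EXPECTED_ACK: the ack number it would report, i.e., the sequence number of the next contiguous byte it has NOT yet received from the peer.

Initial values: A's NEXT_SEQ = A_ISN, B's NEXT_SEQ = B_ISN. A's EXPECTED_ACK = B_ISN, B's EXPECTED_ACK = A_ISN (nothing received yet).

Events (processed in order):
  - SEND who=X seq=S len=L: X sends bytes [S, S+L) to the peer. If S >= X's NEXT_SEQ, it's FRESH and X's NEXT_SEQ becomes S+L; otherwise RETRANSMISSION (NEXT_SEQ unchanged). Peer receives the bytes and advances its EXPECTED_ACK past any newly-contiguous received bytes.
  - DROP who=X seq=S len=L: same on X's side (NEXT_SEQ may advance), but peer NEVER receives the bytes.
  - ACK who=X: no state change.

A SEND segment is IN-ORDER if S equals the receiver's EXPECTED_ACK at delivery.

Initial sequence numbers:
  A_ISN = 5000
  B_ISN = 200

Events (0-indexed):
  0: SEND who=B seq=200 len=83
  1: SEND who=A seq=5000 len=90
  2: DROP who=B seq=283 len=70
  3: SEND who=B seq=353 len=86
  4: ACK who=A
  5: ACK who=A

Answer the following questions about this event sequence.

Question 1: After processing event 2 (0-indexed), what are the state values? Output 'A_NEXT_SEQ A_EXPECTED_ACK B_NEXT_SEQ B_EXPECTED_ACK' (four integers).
After event 0: A_seq=5000 A_ack=283 B_seq=283 B_ack=5000
After event 1: A_seq=5090 A_ack=283 B_seq=283 B_ack=5090
After event 2: A_seq=5090 A_ack=283 B_seq=353 B_ack=5090

5090 283 353 5090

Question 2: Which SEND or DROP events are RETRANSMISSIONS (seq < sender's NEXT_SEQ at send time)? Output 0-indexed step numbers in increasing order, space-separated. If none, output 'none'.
Answer: none

Derivation:
Step 0: SEND seq=200 -> fresh
Step 1: SEND seq=5000 -> fresh
Step 2: DROP seq=283 -> fresh
Step 3: SEND seq=353 -> fresh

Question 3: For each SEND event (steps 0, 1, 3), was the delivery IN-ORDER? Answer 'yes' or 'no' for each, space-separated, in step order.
Answer: yes yes no

Derivation:
Step 0: SEND seq=200 -> in-order
Step 1: SEND seq=5000 -> in-order
Step 3: SEND seq=353 -> out-of-order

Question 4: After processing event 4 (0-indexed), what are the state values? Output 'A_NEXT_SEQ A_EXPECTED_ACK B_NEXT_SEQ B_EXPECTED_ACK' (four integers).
After event 0: A_seq=5000 A_ack=283 B_seq=283 B_ack=5000
After event 1: A_seq=5090 A_ack=283 B_seq=283 B_ack=5090
After event 2: A_seq=5090 A_ack=283 B_seq=353 B_ack=5090
After event 3: A_seq=5090 A_ack=283 B_seq=439 B_ack=5090
After event 4: A_seq=5090 A_ack=283 B_seq=439 B_ack=5090

5090 283 439 5090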